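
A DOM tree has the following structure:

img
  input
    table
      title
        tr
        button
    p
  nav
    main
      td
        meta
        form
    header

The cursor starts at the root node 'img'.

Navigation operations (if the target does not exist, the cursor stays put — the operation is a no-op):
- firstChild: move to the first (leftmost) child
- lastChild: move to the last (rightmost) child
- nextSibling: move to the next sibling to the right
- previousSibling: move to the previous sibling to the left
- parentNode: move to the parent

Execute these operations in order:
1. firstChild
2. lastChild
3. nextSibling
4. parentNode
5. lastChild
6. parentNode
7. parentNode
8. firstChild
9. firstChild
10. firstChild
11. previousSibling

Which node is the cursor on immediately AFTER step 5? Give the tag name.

After 1 (firstChild): input
After 2 (lastChild): p
After 3 (nextSibling): p (no-op, stayed)
After 4 (parentNode): input
After 5 (lastChild): p

Answer: p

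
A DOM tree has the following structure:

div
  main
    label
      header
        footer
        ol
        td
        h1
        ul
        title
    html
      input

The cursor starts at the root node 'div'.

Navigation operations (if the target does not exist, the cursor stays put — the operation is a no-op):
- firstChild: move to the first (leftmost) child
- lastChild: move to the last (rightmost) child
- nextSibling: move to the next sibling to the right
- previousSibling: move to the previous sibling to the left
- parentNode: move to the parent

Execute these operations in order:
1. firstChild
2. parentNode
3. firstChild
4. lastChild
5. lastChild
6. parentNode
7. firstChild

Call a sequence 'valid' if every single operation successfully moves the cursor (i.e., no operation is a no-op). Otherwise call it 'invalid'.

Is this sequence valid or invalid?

Answer: valid

Derivation:
After 1 (firstChild): main
After 2 (parentNode): div
After 3 (firstChild): main
After 4 (lastChild): html
After 5 (lastChild): input
After 6 (parentNode): html
After 7 (firstChild): input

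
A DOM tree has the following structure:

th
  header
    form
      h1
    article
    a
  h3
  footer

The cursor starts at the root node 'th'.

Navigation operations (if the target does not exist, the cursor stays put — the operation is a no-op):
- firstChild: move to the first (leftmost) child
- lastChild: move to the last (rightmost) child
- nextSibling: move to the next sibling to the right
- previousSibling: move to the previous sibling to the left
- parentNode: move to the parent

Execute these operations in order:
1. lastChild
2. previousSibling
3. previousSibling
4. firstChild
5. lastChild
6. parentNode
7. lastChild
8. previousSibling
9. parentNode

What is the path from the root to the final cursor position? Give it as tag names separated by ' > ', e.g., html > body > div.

After 1 (lastChild): footer
After 2 (previousSibling): h3
After 3 (previousSibling): header
After 4 (firstChild): form
After 5 (lastChild): h1
After 6 (parentNode): form
After 7 (lastChild): h1
After 8 (previousSibling): h1 (no-op, stayed)
After 9 (parentNode): form

Answer: th > header > form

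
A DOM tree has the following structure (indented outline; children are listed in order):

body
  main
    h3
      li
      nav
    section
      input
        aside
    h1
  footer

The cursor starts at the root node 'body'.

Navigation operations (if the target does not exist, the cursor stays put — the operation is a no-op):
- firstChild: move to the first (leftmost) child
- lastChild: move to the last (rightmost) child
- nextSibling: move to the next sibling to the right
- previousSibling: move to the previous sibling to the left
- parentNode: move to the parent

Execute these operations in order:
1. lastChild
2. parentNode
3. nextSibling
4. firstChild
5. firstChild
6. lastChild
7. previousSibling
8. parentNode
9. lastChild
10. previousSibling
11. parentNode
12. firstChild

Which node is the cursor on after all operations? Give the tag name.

Answer: li

Derivation:
After 1 (lastChild): footer
After 2 (parentNode): body
After 3 (nextSibling): body (no-op, stayed)
After 4 (firstChild): main
After 5 (firstChild): h3
After 6 (lastChild): nav
After 7 (previousSibling): li
After 8 (parentNode): h3
After 9 (lastChild): nav
After 10 (previousSibling): li
After 11 (parentNode): h3
After 12 (firstChild): li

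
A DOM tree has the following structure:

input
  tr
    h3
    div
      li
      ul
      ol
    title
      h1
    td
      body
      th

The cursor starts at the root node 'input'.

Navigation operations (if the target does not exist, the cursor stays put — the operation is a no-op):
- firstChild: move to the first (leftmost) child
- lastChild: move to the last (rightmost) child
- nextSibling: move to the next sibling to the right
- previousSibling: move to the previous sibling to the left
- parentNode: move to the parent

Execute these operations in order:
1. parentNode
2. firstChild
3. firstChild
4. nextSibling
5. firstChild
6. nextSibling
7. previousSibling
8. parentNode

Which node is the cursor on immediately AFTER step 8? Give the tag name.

Answer: div

Derivation:
After 1 (parentNode): input (no-op, stayed)
After 2 (firstChild): tr
After 3 (firstChild): h3
After 4 (nextSibling): div
After 5 (firstChild): li
After 6 (nextSibling): ul
After 7 (previousSibling): li
After 8 (parentNode): div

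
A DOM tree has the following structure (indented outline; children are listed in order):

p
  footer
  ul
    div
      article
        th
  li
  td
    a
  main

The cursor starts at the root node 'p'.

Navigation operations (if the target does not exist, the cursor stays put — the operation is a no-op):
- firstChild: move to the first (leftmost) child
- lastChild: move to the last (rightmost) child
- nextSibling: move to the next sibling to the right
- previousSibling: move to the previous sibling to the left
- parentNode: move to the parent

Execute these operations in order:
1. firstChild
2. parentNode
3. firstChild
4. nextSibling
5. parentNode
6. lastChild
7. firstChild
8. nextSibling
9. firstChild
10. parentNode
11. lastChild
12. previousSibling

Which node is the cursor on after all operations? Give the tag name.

Answer: td

Derivation:
After 1 (firstChild): footer
After 2 (parentNode): p
After 3 (firstChild): footer
After 4 (nextSibling): ul
After 5 (parentNode): p
After 6 (lastChild): main
After 7 (firstChild): main (no-op, stayed)
After 8 (nextSibling): main (no-op, stayed)
After 9 (firstChild): main (no-op, stayed)
After 10 (parentNode): p
After 11 (lastChild): main
After 12 (previousSibling): td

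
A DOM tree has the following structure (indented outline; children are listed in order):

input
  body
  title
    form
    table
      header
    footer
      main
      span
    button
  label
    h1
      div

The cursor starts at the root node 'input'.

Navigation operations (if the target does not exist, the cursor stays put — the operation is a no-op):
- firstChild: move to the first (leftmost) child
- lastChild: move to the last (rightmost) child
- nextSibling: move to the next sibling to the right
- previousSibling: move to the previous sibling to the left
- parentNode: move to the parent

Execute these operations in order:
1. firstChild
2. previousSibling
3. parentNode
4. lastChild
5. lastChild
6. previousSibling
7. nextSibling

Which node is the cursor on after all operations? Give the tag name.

After 1 (firstChild): body
After 2 (previousSibling): body (no-op, stayed)
After 3 (parentNode): input
After 4 (lastChild): label
After 5 (lastChild): h1
After 6 (previousSibling): h1 (no-op, stayed)
After 7 (nextSibling): h1 (no-op, stayed)

Answer: h1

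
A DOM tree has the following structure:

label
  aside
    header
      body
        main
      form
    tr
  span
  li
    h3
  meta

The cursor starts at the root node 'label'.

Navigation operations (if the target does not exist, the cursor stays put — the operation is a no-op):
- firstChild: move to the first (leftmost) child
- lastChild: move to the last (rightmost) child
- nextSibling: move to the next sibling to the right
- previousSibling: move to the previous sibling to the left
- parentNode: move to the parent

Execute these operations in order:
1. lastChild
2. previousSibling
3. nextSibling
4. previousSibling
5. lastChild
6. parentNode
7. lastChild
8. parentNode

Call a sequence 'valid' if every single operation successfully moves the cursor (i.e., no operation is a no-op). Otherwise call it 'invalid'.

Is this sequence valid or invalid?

Answer: valid

Derivation:
After 1 (lastChild): meta
After 2 (previousSibling): li
After 3 (nextSibling): meta
After 4 (previousSibling): li
After 5 (lastChild): h3
After 6 (parentNode): li
After 7 (lastChild): h3
After 8 (parentNode): li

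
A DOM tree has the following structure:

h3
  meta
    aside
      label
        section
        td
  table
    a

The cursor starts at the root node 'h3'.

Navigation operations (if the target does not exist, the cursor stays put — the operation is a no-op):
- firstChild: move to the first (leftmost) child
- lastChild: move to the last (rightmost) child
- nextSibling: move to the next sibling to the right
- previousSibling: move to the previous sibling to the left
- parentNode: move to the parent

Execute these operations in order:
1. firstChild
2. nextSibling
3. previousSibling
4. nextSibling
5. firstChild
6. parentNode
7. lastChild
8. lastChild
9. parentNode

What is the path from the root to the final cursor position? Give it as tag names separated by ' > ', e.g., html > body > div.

Answer: h3 > table

Derivation:
After 1 (firstChild): meta
After 2 (nextSibling): table
After 3 (previousSibling): meta
After 4 (nextSibling): table
After 5 (firstChild): a
After 6 (parentNode): table
After 7 (lastChild): a
After 8 (lastChild): a (no-op, stayed)
After 9 (parentNode): table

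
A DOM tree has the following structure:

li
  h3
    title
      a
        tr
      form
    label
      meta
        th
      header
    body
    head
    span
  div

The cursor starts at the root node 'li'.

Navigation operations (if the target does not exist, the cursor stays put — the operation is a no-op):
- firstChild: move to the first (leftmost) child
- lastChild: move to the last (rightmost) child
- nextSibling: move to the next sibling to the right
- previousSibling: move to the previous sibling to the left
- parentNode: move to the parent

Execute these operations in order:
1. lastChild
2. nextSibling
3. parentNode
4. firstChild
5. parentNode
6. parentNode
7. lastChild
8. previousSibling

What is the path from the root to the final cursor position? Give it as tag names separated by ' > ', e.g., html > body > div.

Answer: li > h3

Derivation:
After 1 (lastChild): div
After 2 (nextSibling): div (no-op, stayed)
After 3 (parentNode): li
After 4 (firstChild): h3
After 5 (parentNode): li
After 6 (parentNode): li (no-op, stayed)
After 7 (lastChild): div
After 8 (previousSibling): h3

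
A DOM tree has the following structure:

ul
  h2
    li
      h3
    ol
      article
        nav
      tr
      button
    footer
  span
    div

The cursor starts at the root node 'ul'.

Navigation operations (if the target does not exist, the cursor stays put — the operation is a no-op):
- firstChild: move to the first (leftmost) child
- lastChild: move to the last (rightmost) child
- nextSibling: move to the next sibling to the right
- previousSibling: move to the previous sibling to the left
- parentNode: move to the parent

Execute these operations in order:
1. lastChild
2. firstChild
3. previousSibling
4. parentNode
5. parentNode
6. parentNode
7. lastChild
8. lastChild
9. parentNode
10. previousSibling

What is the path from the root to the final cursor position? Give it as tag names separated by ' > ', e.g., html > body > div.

Answer: ul > h2

Derivation:
After 1 (lastChild): span
After 2 (firstChild): div
After 3 (previousSibling): div (no-op, stayed)
After 4 (parentNode): span
After 5 (parentNode): ul
After 6 (parentNode): ul (no-op, stayed)
After 7 (lastChild): span
After 8 (lastChild): div
After 9 (parentNode): span
After 10 (previousSibling): h2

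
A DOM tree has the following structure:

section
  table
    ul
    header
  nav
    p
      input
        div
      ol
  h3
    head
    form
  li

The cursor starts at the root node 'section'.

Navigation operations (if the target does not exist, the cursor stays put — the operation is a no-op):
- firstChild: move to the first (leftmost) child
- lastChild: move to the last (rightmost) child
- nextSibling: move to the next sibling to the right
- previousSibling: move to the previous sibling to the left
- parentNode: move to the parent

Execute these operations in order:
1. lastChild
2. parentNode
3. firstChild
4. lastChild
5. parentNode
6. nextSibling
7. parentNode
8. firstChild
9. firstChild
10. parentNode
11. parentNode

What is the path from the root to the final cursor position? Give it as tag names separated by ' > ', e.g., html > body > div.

Answer: section

Derivation:
After 1 (lastChild): li
After 2 (parentNode): section
After 3 (firstChild): table
After 4 (lastChild): header
After 5 (parentNode): table
After 6 (nextSibling): nav
After 7 (parentNode): section
After 8 (firstChild): table
After 9 (firstChild): ul
After 10 (parentNode): table
After 11 (parentNode): section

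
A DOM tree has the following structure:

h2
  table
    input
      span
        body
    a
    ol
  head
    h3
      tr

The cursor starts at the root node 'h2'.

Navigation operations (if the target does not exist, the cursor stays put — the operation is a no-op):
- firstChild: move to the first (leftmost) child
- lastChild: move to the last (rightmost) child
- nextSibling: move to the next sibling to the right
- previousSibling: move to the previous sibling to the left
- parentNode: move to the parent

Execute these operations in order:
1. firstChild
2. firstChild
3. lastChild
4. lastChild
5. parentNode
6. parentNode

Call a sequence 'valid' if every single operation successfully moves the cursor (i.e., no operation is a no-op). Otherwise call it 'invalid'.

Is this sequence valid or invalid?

After 1 (firstChild): table
After 2 (firstChild): input
After 3 (lastChild): span
After 4 (lastChild): body
After 5 (parentNode): span
After 6 (parentNode): input

Answer: valid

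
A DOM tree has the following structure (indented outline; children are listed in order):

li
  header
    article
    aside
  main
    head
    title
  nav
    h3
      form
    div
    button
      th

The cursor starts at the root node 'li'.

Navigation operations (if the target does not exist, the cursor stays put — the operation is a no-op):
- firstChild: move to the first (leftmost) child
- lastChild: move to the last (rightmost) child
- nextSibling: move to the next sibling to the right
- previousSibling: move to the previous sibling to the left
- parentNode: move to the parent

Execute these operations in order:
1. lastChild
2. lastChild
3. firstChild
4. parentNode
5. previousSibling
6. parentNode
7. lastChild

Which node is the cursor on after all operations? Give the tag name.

Answer: button

Derivation:
After 1 (lastChild): nav
After 2 (lastChild): button
After 3 (firstChild): th
After 4 (parentNode): button
After 5 (previousSibling): div
After 6 (parentNode): nav
After 7 (lastChild): button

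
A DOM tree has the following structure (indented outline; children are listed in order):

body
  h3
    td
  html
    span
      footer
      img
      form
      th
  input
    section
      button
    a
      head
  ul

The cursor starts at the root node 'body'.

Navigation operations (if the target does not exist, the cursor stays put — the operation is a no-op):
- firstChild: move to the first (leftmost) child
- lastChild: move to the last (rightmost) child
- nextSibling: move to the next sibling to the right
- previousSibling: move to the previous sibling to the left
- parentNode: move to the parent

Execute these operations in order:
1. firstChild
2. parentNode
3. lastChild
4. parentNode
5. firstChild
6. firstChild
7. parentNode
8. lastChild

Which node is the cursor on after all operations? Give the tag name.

After 1 (firstChild): h3
After 2 (parentNode): body
After 3 (lastChild): ul
After 4 (parentNode): body
After 5 (firstChild): h3
After 6 (firstChild): td
After 7 (parentNode): h3
After 8 (lastChild): td

Answer: td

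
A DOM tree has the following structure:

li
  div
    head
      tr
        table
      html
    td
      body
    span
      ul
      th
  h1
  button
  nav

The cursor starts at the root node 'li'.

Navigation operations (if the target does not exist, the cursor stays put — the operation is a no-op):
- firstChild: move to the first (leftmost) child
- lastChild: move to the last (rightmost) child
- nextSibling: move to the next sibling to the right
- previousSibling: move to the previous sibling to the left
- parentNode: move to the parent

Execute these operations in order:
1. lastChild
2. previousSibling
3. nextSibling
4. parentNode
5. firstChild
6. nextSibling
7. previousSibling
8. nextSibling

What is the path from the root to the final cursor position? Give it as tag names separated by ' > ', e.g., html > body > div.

After 1 (lastChild): nav
After 2 (previousSibling): button
After 3 (nextSibling): nav
After 4 (parentNode): li
After 5 (firstChild): div
After 6 (nextSibling): h1
After 7 (previousSibling): div
After 8 (nextSibling): h1

Answer: li > h1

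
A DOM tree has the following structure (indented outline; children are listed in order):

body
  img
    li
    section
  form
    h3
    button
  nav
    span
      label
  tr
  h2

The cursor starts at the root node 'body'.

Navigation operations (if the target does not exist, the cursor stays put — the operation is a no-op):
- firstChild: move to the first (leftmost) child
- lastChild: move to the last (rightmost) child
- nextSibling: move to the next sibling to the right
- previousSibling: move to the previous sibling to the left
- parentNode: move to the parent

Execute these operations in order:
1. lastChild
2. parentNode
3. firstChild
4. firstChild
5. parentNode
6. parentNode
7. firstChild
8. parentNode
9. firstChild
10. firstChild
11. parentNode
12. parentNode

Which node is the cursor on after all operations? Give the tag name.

After 1 (lastChild): h2
After 2 (parentNode): body
After 3 (firstChild): img
After 4 (firstChild): li
After 5 (parentNode): img
After 6 (parentNode): body
After 7 (firstChild): img
After 8 (parentNode): body
After 9 (firstChild): img
After 10 (firstChild): li
After 11 (parentNode): img
After 12 (parentNode): body

Answer: body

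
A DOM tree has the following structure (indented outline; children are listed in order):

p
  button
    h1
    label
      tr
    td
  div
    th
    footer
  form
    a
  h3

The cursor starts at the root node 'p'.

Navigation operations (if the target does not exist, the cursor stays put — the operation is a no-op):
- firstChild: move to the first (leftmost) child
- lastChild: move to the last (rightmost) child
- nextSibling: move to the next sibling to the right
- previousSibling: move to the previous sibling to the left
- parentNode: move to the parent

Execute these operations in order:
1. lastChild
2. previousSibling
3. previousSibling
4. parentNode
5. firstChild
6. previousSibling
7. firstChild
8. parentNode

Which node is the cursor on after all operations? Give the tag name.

After 1 (lastChild): h3
After 2 (previousSibling): form
After 3 (previousSibling): div
After 4 (parentNode): p
After 5 (firstChild): button
After 6 (previousSibling): button (no-op, stayed)
After 7 (firstChild): h1
After 8 (parentNode): button

Answer: button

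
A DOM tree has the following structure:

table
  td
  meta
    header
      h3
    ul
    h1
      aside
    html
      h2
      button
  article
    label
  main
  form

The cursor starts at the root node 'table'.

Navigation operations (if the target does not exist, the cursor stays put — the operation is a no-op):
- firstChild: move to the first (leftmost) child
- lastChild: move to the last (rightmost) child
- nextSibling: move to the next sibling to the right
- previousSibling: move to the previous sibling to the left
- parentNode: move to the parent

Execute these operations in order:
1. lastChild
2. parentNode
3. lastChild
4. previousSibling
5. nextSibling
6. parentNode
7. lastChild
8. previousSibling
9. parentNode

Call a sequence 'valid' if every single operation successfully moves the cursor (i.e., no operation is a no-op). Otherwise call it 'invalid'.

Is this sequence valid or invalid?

Answer: valid

Derivation:
After 1 (lastChild): form
After 2 (parentNode): table
After 3 (lastChild): form
After 4 (previousSibling): main
After 5 (nextSibling): form
After 6 (parentNode): table
After 7 (lastChild): form
After 8 (previousSibling): main
After 9 (parentNode): table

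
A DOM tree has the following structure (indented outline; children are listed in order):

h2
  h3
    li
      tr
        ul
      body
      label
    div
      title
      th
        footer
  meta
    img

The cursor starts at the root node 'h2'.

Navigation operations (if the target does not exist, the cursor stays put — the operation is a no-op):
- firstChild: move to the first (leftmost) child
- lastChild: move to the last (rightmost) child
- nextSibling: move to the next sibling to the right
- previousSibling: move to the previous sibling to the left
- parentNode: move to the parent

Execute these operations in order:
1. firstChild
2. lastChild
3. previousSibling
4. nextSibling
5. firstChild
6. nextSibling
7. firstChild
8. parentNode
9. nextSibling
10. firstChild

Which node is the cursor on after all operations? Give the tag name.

After 1 (firstChild): h3
After 2 (lastChild): div
After 3 (previousSibling): li
After 4 (nextSibling): div
After 5 (firstChild): title
After 6 (nextSibling): th
After 7 (firstChild): footer
After 8 (parentNode): th
After 9 (nextSibling): th (no-op, stayed)
After 10 (firstChild): footer

Answer: footer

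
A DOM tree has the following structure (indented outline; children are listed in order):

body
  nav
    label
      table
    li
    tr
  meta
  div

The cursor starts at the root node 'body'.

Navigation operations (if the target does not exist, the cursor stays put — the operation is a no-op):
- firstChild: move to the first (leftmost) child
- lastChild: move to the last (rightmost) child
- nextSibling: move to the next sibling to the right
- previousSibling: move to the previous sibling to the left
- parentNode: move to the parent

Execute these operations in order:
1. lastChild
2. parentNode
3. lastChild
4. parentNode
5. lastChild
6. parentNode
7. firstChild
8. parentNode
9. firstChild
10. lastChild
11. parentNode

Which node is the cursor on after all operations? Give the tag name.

After 1 (lastChild): div
After 2 (parentNode): body
After 3 (lastChild): div
After 4 (parentNode): body
After 5 (lastChild): div
After 6 (parentNode): body
After 7 (firstChild): nav
After 8 (parentNode): body
After 9 (firstChild): nav
After 10 (lastChild): tr
After 11 (parentNode): nav

Answer: nav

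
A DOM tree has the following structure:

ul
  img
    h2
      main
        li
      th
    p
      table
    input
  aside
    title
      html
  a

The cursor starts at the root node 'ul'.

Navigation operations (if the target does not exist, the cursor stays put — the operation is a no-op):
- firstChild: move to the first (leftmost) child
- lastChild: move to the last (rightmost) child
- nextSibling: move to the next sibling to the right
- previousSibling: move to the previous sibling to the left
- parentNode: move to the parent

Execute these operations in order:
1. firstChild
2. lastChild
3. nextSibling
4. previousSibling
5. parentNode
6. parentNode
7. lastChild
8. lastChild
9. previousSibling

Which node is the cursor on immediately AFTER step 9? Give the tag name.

After 1 (firstChild): img
After 2 (lastChild): input
After 3 (nextSibling): input (no-op, stayed)
After 4 (previousSibling): p
After 5 (parentNode): img
After 6 (parentNode): ul
After 7 (lastChild): a
After 8 (lastChild): a (no-op, stayed)
After 9 (previousSibling): aside

Answer: aside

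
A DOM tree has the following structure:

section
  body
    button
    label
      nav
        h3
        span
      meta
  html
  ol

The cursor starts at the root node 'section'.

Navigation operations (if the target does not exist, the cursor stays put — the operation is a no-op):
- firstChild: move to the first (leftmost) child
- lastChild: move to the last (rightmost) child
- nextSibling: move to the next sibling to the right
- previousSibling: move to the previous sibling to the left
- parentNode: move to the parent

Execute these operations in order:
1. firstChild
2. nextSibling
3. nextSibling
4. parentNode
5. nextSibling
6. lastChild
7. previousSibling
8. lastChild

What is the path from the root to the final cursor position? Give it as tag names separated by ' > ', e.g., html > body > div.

Answer: section > html

Derivation:
After 1 (firstChild): body
After 2 (nextSibling): html
After 3 (nextSibling): ol
After 4 (parentNode): section
After 5 (nextSibling): section (no-op, stayed)
After 6 (lastChild): ol
After 7 (previousSibling): html
After 8 (lastChild): html (no-op, stayed)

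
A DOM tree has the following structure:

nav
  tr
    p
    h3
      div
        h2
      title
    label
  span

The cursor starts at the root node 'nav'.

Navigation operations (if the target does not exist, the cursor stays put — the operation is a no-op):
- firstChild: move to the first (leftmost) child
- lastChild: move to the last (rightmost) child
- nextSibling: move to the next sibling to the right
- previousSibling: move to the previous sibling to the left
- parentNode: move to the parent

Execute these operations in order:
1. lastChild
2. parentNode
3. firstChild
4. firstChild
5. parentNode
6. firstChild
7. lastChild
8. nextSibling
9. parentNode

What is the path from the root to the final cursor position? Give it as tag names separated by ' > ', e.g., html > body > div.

After 1 (lastChild): span
After 2 (parentNode): nav
After 3 (firstChild): tr
After 4 (firstChild): p
After 5 (parentNode): tr
After 6 (firstChild): p
After 7 (lastChild): p (no-op, stayed)
After 8 (nextSibling): h3
After 9 (parentNode): tr

Answer: nav > tr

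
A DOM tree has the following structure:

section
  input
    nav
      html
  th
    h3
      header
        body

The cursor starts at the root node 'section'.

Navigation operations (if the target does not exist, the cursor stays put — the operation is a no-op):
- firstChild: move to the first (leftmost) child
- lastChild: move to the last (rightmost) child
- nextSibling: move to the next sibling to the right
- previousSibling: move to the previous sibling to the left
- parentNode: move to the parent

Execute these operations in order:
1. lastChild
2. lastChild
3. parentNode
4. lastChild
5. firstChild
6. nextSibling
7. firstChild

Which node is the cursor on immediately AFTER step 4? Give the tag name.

After 1 (lastChild): th
After 2 (lastChild): h3
After 3 (parentNode): th
After 4 (lastChild): h3

Answer: h3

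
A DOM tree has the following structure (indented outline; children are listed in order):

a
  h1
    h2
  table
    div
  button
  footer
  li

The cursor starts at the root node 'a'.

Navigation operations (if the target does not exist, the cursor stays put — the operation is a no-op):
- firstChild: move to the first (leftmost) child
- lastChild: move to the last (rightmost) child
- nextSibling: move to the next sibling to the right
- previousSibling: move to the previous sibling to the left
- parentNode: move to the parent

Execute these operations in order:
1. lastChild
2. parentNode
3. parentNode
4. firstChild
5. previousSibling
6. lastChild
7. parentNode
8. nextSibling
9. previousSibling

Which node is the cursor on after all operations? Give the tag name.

Answer: h1

Derivation:
After 1 (lastChild): li
After 2 (parentNode): a
After 3 (parentNode): a (no-op, stayed)
After 4 (firstChild): h1
After 5 (previousSibling): h1 (no-op, stayed)
After 6 (lastChild): h2
After 7 (parentNode): h1
After 8 (nextSibling): table
After 9 (previousSibling): h1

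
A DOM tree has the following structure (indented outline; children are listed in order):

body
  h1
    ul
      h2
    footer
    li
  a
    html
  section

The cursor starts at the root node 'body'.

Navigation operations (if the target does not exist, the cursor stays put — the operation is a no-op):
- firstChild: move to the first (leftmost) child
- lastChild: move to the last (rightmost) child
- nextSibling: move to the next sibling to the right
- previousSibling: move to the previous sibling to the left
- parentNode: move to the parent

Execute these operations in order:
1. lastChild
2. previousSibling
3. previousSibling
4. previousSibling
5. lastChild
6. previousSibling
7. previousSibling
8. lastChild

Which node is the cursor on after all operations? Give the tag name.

After 1 (lastChild): section
After 2 (previousSibling): a
After 3 (previousSibling): h1
After 4 (previousSibling): h1 (no-op, stayed)
After 5 (lastChild): li
After 6 (previousSibling): footer
After 7 (previousSibling): ul
After 8 (lastChild): h2

Answer: h2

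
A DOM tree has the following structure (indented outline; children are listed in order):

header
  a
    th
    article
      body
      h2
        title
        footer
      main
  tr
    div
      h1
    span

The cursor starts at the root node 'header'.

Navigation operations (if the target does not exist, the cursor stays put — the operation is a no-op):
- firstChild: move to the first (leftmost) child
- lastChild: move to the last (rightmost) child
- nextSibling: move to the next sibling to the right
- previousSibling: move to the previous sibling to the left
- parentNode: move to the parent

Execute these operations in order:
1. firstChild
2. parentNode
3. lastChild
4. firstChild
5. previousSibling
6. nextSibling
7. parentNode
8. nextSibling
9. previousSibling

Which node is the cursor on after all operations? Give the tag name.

Answer: a

Derivation:
After 1 (firstChild): a
After 2 (parentNode): header
After 3 (lastChild): tr
After 4 (firstChild): div
After 5 (previousSibling): div (no-op, stayed)
After 6 (nextSibling): span
After 7 (parentNode): tr
After 8 (nextSibling): tr (no-op, stayed)
After 9 (previousSibling): a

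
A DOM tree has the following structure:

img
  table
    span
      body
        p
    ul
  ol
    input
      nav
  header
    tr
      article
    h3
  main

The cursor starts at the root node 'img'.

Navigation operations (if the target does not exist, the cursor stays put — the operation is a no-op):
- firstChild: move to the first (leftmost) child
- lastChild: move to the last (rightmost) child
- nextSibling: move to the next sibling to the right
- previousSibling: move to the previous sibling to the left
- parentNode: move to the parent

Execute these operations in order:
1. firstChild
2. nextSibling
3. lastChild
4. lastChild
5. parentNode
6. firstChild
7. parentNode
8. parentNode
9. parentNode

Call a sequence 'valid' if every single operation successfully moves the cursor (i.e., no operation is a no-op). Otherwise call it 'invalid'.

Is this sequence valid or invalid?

Answer: valid

Derivation:
After 1 (firstChild): table
After 2 (nextSibling): ol
After 3 (lastChild): input
After 4 (lastChild): nav
After 5 (parentNode): input
After 6 (firstChild): nav
After 7 (parentNode): input
After 8 (parentNode): ol
After 9 (parentNode): img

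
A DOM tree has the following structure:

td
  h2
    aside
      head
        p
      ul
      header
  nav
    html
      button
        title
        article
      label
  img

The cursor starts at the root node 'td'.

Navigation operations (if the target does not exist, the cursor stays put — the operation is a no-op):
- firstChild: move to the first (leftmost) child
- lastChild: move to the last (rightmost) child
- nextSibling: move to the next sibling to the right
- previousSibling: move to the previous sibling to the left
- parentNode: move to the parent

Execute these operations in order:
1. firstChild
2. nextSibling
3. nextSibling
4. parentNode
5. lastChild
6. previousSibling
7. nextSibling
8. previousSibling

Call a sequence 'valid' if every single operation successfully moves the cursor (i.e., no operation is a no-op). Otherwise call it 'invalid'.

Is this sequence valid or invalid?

After 1 (firstChild): h2
After 2 (nextSibling): nav
After 3 (nextSibling): img
After 4 (parentNode): td
After 5 (lastChild): img
After 6 (previousSibling): nav
After 7 (nextSibling): img
After 8 (previousSibling): nav

Answer: valid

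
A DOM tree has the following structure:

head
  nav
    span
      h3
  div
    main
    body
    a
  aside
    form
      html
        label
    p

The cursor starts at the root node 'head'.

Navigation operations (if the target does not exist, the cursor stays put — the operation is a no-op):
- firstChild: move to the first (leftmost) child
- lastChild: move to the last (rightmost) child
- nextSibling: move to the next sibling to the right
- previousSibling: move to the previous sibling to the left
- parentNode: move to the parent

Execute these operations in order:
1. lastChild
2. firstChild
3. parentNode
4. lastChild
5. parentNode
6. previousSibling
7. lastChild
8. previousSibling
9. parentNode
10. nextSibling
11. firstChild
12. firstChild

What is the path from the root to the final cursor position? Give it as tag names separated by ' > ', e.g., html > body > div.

Answer: head > aside > form > html

Derivation:
After 1 (lastChild): aside
After 2 (firstChild): form
After 3 (parentNode): aside
After 4 (lastChild): p
After 5 (parentNode): aside
After 6 (previousSibling): div
After 7 (lastChild): a
After 8 (previousSibling): body
After 9 (parentNode): div
After 10 (nextSibling): aside
After 11 (firstChild): form
After 12 (firstChild): html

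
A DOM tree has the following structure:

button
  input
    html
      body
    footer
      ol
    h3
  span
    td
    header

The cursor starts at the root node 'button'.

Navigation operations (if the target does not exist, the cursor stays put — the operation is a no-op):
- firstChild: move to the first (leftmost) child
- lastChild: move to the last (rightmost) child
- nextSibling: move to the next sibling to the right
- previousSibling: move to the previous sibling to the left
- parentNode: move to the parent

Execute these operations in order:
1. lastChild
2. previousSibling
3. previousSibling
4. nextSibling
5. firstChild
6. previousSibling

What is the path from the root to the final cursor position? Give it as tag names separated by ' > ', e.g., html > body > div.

Answer: button > span > td

Derivation:
After 1 (lastChild): span
After 2 (previousSibling): input
After 3 (previousSibling): input (no-op, stayed)
After 4 (nextSibling): span
After 5 (firstChild): td
After 6 (previousSibling): td (no-op, stayed)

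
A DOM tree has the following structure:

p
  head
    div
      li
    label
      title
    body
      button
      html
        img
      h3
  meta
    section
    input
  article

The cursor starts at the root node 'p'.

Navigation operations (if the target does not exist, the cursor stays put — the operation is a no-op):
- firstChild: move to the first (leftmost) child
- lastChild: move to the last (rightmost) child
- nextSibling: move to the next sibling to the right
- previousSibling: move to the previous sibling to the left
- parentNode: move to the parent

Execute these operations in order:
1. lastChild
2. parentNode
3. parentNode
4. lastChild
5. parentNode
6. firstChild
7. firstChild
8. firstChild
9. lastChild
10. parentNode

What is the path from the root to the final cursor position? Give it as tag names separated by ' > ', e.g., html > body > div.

Answer: p > head > div

Derivation:
After 1 (lastChild): article
After 2 (parentNode): p
After 3 (parentNode): p (no-op, stayed)
After 4 (lastChild): article
After 5 (parentNode): p
After 6 (firstChild): head
After 7 (firstChild): div
After 8 (firstChild): li
After 9 (lastChild): li (no-op, stayed)
After 10 (parentNode): div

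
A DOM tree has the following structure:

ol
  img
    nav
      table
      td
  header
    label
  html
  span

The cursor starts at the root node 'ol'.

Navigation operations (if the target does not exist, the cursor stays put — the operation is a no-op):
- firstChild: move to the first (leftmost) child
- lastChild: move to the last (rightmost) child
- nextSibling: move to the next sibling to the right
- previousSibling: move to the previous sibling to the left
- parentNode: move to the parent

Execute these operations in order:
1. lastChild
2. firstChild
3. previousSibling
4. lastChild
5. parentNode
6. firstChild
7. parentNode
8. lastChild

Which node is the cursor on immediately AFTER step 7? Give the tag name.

Answer: ol

Derivation:
After 1 (lastChild): span
After 2 (firstChild): span (no-op, stayed)
After 3 (previousSibling): html
After 4 (lastChild): html (no-op, stayed)
After 5 (parentNode): ol
After 6 (firstChild): img
After 7 (parentNode): ol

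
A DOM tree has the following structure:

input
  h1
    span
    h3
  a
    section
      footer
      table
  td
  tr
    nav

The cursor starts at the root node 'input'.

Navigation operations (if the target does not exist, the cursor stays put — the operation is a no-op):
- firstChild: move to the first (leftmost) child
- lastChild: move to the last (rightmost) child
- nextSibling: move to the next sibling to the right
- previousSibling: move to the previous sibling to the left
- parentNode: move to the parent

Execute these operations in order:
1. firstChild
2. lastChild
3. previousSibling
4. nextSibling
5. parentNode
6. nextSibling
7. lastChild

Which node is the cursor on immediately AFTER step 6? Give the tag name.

After 1 (firstChild): h1
After 2 (lastChild): h3
After 3 (previousSibling): span
After 4 (nextSibling): h3
After 5 (parentNode): h1
After 6 (nextSibling): a

Answer: a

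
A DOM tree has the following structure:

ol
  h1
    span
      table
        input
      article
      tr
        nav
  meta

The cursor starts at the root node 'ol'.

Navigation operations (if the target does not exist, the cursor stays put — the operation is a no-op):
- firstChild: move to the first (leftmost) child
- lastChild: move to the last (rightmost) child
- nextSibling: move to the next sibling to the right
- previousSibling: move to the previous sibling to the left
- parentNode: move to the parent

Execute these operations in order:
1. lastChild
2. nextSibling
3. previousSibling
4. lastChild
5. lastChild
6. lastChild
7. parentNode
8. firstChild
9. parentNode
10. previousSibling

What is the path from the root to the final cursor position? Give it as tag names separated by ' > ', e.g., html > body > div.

Answer: ol > h1 > span > article

Derivation:
After 1 (lastChild): meta
After 2 (nextSibling): meta (no-op, stayed)
After 3 (previousSibling): h1
After 4 (lastChild): span
After 5 (lastChild): tr
After 6 (lastChild): nav
After 7 (parentNode): tr
After 8 (firstChild): nav
After 9 (parentNode): tr
After 10 (previousSibling): article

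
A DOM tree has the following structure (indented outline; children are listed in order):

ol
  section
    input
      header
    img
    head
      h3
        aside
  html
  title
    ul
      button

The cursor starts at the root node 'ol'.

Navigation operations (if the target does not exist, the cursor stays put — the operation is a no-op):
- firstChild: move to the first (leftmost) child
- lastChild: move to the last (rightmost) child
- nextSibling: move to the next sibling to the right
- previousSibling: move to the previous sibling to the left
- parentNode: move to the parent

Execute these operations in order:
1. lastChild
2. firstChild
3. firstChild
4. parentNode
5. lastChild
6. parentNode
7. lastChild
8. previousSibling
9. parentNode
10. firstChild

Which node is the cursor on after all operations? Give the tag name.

Answer: button

Derivation:
After 1 (lastChild): title
After 2 (firstChild): ul
After 3 (firstChild): button
After 4 (parentNode): ul
After 5 (lastChild): button
After 6 (parentNode): ul
After 7 (lastChild): button
After 8 (previousSibling): button (no-op, stayed)
After 9 (parentNode): ul
After 10 (firstChild): button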